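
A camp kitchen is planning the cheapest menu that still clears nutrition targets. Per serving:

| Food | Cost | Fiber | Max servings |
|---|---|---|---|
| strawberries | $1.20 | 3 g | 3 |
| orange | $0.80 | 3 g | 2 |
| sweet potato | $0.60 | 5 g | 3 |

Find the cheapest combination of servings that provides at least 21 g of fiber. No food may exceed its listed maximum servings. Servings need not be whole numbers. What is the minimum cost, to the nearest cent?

$3.40

Cost per g of fiber: sweet potato $0.1200, orange $0.2667, strawberries $0.4000.
Take 3 servings of sweet potato: +15.0 g fiber for $1.80 (total $1.80, still need 6.0 g).
Take 2 servings of orange: +6.0 g fiber for $1.60 (total $3.40, still need 0.0 g).
Filling from the cheapest source first is optimal under one linear minimum: $3.40.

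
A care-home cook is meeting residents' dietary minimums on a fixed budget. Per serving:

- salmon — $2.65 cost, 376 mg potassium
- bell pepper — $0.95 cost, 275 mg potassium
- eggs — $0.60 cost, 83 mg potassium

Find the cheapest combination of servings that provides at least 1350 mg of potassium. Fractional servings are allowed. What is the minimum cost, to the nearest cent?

$4.66

Cost per mg of potassium: bell pepper $0.0035, salmon $0.0070, eggs $0.0072.
With no serving limits, use only bell pepper: 1350 mg / 275 mg = 4.909 servings × $0.95 = $4.66.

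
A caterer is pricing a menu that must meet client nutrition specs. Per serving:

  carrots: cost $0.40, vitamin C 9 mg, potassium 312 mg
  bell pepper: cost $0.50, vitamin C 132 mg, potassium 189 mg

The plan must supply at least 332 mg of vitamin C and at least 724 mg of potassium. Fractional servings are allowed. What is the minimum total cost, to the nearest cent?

With two linear requirements the optimum uses one or two foods; enumerate the corners.
carrots only: max(332/9, 724/312) = 36.89 servings → $14.76.
bell pepper only: max(332/132, 724/189) = 3.831 servings → $1.92.
carrots + bell pepper with both tight: 0.8312 servings and 2.458 servings → $1.56.
The minimum over all feasible corners is $1.56.

$1.56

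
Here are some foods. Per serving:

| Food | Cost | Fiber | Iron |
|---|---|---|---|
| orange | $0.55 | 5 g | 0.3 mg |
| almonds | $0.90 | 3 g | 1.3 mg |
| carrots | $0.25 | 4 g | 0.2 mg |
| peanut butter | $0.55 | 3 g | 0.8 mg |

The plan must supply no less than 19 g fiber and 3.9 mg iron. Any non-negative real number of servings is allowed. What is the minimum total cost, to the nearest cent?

Check every corner: each single food scaled to meet both minima, and each pair solved so both constraints bind.
orange only: max(19/5, 3.9/0.3) = 13 servings → $7.15.
almonds only: max(19/3, 3.9/1.3) = 6.333 servings → $5.70.
carrots only: max(19/4, 3.9/0.2) = 19.5 servings → $4.88.
peanut butter only: max(19/3, 3.9/0.8) = 6.333 servings → $3.48.
orange + almonds with both tight: 2.321 servings and 2.464 servings → $3.49.
orange + carrots with both targets exact would need a negative amount; discard.
orange + peanut butter with both tight: 1.129 servings and 4.452 servings → $3.07.
almonds + carrots with both tight: 2.565 servings and 2.826 servings → $3.02.
almonds + peanut butter: intersection lies outside the first quadrant.
carrots + peanut butter with both tight: 1.346 servings and 4.538 servings → $2.83.
The minimum over all feasible corners is $2.83.

$2.83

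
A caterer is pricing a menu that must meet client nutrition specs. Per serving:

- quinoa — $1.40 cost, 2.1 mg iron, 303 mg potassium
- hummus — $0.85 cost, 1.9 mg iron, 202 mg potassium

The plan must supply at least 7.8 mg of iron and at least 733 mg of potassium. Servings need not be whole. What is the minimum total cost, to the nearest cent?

Minimising a linear cost over {iron ≥ 7.8, potassium ≥ 733, servings ≥ 0} — the optimum is at a vertex, using one or two foods.
quinoa only: max(7.8/2.1, 733/303) = 3.714 servings → $5.20.
hummus only: max(7.8/1.9, 733/202) = 4.105 servings → $3.49.
quinoa + hummus: intersection lies outside the first quadrant.
The minimum over all feasible corners is $3.49.

$3.49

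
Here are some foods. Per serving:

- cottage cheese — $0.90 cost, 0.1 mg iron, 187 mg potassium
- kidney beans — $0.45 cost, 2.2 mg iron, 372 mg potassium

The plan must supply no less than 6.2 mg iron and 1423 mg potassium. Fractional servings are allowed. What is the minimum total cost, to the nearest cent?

Check every corner: each single food scaled to meet both minima, and each pair solved so both constraints bind.
cottage cheese only: max(6.2/0.1, 1423/187) = 62 servings → $55.80.
kidney beans only: max(6.2/2.2, 1423/372) = 3.825 servings → $1.72.
cottage cheese + kidney beans with both tight: 2.203 servings and 2.718 servings → $3.21.
The minimum over all feasible corners is $1.72.

$1.72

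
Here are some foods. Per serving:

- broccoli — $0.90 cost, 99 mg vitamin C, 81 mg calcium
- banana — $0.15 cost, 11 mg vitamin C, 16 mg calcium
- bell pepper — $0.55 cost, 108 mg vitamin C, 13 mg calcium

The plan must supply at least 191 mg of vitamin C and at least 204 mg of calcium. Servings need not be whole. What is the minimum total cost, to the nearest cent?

$2.08

This is a tiny linear program; its minimum lies at a vertex of the feasible set. List the vertices and price them.
broccoli only: max(191/99, 204/81) = 2.519 servings → $2.27.
banana only: max(191/11, 204/16) = 17.36 servings → $2.60.
bell pepper only: max(191/108, 204/13) = 15.69 servings → $8.63.
broccoli + banana with both tight: 1.172 servings and 6.818 servings → $2.08.
broccoli + bell pepper: intersection lies outside the first quadrant.
banana + bell pepper with both tight: 12.33 servings and 0.5123 servings → $2.13.
So the least-cost plan costs $2.08.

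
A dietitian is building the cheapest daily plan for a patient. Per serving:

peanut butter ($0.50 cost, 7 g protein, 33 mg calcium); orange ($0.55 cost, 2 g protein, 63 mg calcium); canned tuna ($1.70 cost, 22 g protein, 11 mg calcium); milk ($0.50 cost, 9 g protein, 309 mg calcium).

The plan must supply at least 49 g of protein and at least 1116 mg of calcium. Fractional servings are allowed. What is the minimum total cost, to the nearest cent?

$2.72

An LP optimum is at a vertex; with two nutrient constraints at most two foods are used. Check each candidate.
peanut butter only: max(49/7, 1116/33) = 33.82 servings → $16.91.
orange only: max(49/2, 1116/63) = 24.5 servings → $13.47.
canned tuna only: max(49/22, 1116/11) = 101.5 servings → $172.47.
milk only: max(49/9, 1116/309) = 5.444 servings → $2.72.
peanut butter + orange with both tight: 2.28 servings and 16.52 servings → $10.23.
peanut butter + canned tuna: intersection lies outside the first quadrant.
peanut butter + milk with both tight: 2.732 servings and 3.32 servings → $3.03.
orange + canned tuna with both tight: 17.6 servings and 0.6268 servings → $10.75.
orange + milk with both targets exact would need a negative amount; discard.
canned tuna + milk with both tight: 0.7609 servings and 3.585 servings → $3.09.
Cheapest feasible corner: $2.72.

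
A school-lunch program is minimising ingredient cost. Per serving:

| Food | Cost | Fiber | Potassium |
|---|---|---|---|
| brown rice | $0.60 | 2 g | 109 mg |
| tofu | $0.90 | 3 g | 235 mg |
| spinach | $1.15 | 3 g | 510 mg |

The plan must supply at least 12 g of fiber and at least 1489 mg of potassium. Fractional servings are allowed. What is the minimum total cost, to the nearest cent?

With two linear requirements the optimum uses one or two foods; enumerate the corners.
brown rice only: max(12/2, 1489/109) = 13.66 servings → $8.20.
tofu only: max(12/3, 1489/235) = 6.336 servings → $5.70.
spinach only: max(12/3, 1489/510) = 4 servings → $4.60.
brown rice + tofu: intersection lies outside the first quadrant.
brown rice + spinach with both tight: 2.385 servings and 2.41 servings → $4.20.
tofu + spinach with both tight: 2.004 servings and 1.996 servings → $4.10.
The minimum over all feasible corners is $4.10.

$4.10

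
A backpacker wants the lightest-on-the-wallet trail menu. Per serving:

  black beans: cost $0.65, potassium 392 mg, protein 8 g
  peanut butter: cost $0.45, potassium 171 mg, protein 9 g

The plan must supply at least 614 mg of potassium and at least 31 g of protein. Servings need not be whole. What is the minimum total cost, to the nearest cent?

With two linear requirements the optimum uses one or two foods; enumerate the corners.
black beans only: max(614/392, 31/8) = 3.875 servings → $2.52.
peanut butter only: max(614/171, 31/9) = 3.591 servings → $1.62.
black beans + peanut butter with both tight: 0.1042 servings and 3.352 servings → $1.58.
The minimum over all feasible corners is $1.58.

$1.58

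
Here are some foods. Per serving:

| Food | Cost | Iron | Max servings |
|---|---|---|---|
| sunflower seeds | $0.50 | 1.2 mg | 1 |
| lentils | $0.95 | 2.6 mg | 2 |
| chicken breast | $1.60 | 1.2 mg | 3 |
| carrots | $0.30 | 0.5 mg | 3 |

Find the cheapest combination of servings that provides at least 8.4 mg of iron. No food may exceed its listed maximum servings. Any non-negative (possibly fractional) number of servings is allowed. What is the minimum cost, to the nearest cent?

$3.97

Cost per mg of iron: lentils $0.3654, sunflower seeds $0.4167, carrots $0.6000, chicken breast $1.3333.
Take 2 servings of lentils: +5.2 mg iron for $1.90 (total $1.90, still need 3.2 mg).
Take 1 serving of sunflower seeds: +1.2 mg iron for $0.50 (total $2.40, still need 2.0 mg).
Take 3 servings of carrots: +1.5 mg iron for $0.90 (total $3.30, still need 0.5 mg).
Take 0.4167 servings of chicken breast: +0.5 mg iron for $0.67 (total $3.97, still need 0.0 mg).
Greedy by cheapest-per-mg is optimal for a single linear constraint, so the minimum cost is $3.97.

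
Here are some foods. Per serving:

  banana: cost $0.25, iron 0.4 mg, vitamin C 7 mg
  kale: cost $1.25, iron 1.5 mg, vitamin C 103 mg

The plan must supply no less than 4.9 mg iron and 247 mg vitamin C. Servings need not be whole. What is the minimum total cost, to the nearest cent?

$3.72

Compare the cost at each extreme point of the feasible region.
banana only: max(4.9/0.4, 247/7) = 35.29 servings → $8.82.
kale only: max(4.9/1.5, 247/103) = 3.267 servings → $4.08.
banana + kale with both tight: 4.371 servings and 2.101 servings → $3.72.
Cheapest feasible corner: $3.72.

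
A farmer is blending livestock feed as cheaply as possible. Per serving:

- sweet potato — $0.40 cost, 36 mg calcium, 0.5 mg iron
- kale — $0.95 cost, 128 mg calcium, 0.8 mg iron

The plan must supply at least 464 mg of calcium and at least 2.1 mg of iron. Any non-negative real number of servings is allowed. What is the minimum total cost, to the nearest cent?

$3.44

Compare the cost at each extreme point of the feasible region.
sweet potato only: max(464/36, 2.1/0.5) = 12.89 servings → $5.16.
kale only: max(464/128, 2.1/0.8) = 3.625 servings → $3.44.
sweet potato + kale with both targets exact would need a negative amount; discard.
Cheapest feasible corner: $3.44.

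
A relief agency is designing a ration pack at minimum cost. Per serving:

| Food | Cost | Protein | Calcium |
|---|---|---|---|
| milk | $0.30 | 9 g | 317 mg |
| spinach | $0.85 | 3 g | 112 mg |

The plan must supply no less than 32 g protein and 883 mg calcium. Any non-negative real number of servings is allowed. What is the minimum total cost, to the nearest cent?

A basic optimal solution has at most two foods positive. Try each food alone and each pair with both targets met exactly.
milk only: max(32/9, 883/317) = 3.556 servings → $1.07.
spinach only: max(32/3, 883/112) = 10.67 servings → $9.07.
milk + spinach: the both-tight solution has a negative serving — not a feasible corner.
Cheapest feasible corner: $1.07.

$1.07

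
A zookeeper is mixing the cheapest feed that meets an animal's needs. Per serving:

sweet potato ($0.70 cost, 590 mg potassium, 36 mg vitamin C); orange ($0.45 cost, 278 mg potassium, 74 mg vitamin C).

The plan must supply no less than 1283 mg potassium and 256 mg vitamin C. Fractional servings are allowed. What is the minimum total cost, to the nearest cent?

$1.90

sweet potato only: max(1283/590, 256/36) = 7.111 servings → $4.98.
orange only: max(1283/278, 256/74) = 4.615 servings → $2.08.
sweet potato + orange with both tight: 0.7065 servings and 3.116 servings → $1.90.
Cheapest feasible corner: $1.90.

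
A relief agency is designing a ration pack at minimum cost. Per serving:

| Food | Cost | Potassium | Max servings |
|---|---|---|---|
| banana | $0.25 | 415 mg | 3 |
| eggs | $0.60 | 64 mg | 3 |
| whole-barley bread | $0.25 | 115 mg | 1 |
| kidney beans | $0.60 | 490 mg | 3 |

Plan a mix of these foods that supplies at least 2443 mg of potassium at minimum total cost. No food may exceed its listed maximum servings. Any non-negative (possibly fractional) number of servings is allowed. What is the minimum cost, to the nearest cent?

Cost per mg of potassium: banana $0.0006, kidney beans $0.0012, whole-barley bread $0.0022, eggs $0.0094.
Take 3 servings of banana: +1245.0 mg potassium for $0.75 (total $0.75, still need 1198.0 mg).
Take 2.445 servings of kidney beans: +1198.0 mg potassium for $1.47 (total $2.22, still need 0.0 mg).
Filling from the cheapest source first is optimal under one linear minimum: $2.22.

$2.22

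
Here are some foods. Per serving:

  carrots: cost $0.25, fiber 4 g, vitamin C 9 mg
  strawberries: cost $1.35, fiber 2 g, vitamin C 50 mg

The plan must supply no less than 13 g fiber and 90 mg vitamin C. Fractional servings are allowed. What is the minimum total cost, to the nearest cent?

$2.45

This is a tiny linear program; its minimum lies at a vertex of the feasible set. List the vertices and price them.
carrots only: max(13/4, 90/9) = 10 servings → $2.50.
strawberries only: max(13/2, 90/50) = 6.5 servings → $8.78.
carrots + strawberries with both tight: 2.582 servings and 1.335 servings → $2.45.
The minimum over all feasible corners is $2.45.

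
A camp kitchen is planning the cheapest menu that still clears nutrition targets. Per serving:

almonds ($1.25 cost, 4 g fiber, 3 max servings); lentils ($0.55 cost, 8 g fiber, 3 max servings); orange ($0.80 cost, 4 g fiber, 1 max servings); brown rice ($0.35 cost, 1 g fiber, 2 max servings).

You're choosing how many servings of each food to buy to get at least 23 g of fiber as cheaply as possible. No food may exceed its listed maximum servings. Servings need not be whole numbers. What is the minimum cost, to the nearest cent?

Cost per g of fiber: lentils $0.0688, orange $0.2000, almonds $0.3125, brown rice $0.3500.
Take 2.875 servings of lentils: +23.0 g fiber for $1.58 (total $1.58, still need 0.0 g).
Filling from the cheapest source first is optimal under one linear minimum: $1.58.

$1.58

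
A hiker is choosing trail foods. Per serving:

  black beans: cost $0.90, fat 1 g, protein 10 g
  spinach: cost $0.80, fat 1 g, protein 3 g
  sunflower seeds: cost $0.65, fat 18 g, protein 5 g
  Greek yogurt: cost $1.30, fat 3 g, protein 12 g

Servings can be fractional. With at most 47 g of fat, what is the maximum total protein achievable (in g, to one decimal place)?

Protein per g fat: black beans 10, Greek yogurt 4, spinach 3, sunflower seeds 0.2778.
With no serving limits, spend the whole fat allowance on black beans: 47 g / 1 g × 10 g = 470.0 g.

470.0 g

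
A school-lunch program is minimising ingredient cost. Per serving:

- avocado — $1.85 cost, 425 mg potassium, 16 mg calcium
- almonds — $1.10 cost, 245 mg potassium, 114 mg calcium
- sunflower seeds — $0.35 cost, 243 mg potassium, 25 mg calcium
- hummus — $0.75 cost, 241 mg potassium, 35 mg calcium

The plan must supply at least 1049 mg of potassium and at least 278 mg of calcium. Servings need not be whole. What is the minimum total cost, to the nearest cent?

$2.94

The cheapest plan sits at a corner of the feasible region — with two constraints it uses at most two foods.
avocado only: max(1049/425, 278/16) = 17.38 servings → $32.14.
almonds only: max(1049/245, 278/114) = 4.282 servings → $4.71.
sunflower seeds only: max(1049/243, 278/25) = 11.12 servings → $3.89.
hummus only: max(1049/241, 278/35) = 7.943 servings → $5.96.
avocado + almonds with both tight: 1.156 servings and 2.276 servings → $4.64.
avocado + sunflower seeds: the both-tight solution has a negative serving — not a feasible corner.
avocado + hummus: the both-tight solution has a negative serving — not a feasible corner.
almonds + sunflower seeds with both tight: 1.915 servings and 2.386 servings → $2.94.
almonds + hummus with both tight: 1.602 servings and 2.724 servings → $3.81.
sunflower seeds + hummus: the both-tight solution has a negative serving — not a feasible corner.
The minimum over all feasible corners is $2.94.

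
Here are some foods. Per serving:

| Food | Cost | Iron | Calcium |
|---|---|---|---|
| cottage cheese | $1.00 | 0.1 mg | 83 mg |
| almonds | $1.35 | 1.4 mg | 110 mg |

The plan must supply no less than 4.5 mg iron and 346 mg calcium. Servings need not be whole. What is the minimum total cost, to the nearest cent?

$4.34

At the optimum either one food covers both requirements or two foods hit both targets exactly; no other combination can be cheaper.
cottage cheese only: max(4.5/0.1, 346/83) = 45 servings → $45.00.
almonds only: max(4.5/1.4, 346/110) = 3.214 servings → $4.34.
cottage cheese + almonds: the both-tight solution has a negative serving — not a feasible corner.
So the least-cost plan costs $4.34.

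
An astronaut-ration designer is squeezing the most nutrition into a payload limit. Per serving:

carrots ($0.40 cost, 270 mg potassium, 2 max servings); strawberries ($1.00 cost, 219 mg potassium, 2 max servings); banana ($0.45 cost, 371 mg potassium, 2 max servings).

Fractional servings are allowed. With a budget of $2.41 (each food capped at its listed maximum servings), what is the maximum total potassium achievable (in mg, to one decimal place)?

1437.5 mg

Potassium per dollar: banana 824.4, carrots 675, strawberries 219.
Take 2 servings of banana: spends $0.90, +742.0 mg potassium (running total 742.0 mg).
Take 2 servings of carrots: spends $0.80, +540.0 mg potassium (running total 1282.0 mg).
Take 0.71 servings of strawberries: spends $0.71, +155.5 mg potassium (running total 1437.5 mg).
Greedy by best ratio exhausts the cost allowance optimally: 1437.5 mg.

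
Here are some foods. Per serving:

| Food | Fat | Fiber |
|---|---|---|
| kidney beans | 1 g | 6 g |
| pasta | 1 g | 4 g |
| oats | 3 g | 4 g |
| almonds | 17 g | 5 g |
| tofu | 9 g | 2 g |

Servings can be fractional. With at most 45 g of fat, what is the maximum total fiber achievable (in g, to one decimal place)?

Fiber per g fat: kidney beans 6, pasta 4, oats 1.333, almonds 0.2941, tofu 0.2222.
With no serving limits, spend the whole fat allowance on kidney beans: 45 g / 1 g × 6 g = 270.0 g.

270.0 g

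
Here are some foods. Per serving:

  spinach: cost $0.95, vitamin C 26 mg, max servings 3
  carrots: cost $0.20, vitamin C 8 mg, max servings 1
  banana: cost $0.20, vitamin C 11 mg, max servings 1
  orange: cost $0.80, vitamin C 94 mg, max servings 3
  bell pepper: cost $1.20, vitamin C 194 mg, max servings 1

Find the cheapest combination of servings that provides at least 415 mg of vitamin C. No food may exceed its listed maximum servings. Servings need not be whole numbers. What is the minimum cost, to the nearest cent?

Cost per mg of vitamin C: bell pepper $0.0062, orange $0.0085, banana $0.0182, carrots $0.0250, spinach $0.0365.
Take 1 serving of bell pepper: +194.0 mg vitamin C for $1.20 (total $1.20, still need 221.0 mg).
Take 2.351 servings of orange: +221.0 mg vitamin C for $1.88 (total $3.08, still need 0.0 mg).
Filling from the cheapest source first is optimal under one linear minimum: $3.08.

$3.08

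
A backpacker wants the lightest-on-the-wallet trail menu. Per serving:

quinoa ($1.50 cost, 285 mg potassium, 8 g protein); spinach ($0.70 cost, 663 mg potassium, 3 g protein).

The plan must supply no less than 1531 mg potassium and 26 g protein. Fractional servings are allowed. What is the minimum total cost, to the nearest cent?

$5.02

With two linear requirements the optimum uses one or two foods; enumerate the corners.
quinoa only: max(1531/285, 26/8) = 5.372 servings → $8.06.
spinach only: max(1531/663, 26/3) = 8.667 servings → $6.07.
quinoa + spinach with both tight: 2.842 servings and 1.087 servings → $5.02.
Cheapest feasible corner: $5.02.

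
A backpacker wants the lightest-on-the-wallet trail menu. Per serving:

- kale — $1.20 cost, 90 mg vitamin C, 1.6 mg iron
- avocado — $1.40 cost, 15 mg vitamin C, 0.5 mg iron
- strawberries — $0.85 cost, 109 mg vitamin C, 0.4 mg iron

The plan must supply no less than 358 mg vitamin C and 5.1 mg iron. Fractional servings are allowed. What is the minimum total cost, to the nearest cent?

At the optimum either one food covers both requirements or two foods hit both targets exactly; no other combination can be cheaper.
kale only: max(358/90, 5.1/1.6) = 3.978 servings → $4.77.
avocado only: max(358/15, 5.1/0.5) = 23.87 servings → $33.41.
strawberries only: max(358/109, 5.1/0.4) = 12.75 servings → $10.84.
kale + avocado: the both-tight solution has a negative serving — not a feasible corner.
kale + strawberries with both tight: 2.982 servings and 0.8223 servings → $4.28.
avocado + strawberries with both tight: 8.509 servings and 2.113 servings → $13.71.
So the least-cost plan costs $4.28.

$4.28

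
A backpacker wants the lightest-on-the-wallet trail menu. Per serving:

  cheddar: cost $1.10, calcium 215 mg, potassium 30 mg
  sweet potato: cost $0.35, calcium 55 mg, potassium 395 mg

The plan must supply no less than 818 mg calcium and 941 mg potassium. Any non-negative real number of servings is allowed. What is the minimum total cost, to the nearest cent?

$4.33

cheddar only: max(818/215, 941/30) = 31.37 servings → $34.50.
sweet potato only: max(818/55, 941/395) = 14.87 servings → $5.21.
cheddar + sweet potato with both tight: 3.259 servings and 2.135 servings → $4.33.
So the least-cost plan costs $4.33.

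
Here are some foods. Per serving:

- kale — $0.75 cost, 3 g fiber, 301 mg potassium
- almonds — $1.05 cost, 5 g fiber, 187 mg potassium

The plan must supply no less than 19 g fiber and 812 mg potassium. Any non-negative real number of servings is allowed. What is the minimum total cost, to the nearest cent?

kale only: max(19/3, 812/301) = 6.333 servings → $4.75.
almonds only: max(19/5, 812/187) = 4.342 servings → $4.56.
kale + almonds with both tight: 0.5371 servings and 3.478 servings → $4.05.
So the least-cost plan costs $4.05.

$4.05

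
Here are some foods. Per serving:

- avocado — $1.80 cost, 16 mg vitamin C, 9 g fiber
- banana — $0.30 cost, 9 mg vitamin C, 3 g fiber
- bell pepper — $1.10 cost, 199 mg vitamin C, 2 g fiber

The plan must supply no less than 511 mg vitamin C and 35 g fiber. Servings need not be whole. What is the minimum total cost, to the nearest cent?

$5.39

At the optimum either one food covers both requirements or two foods hit both targets exactly; no other combination can be cheaper.
avocado only: max(511/16, 35/9) = 31.94 servings → $57.49.
banana only: max(511/9, 35/3) = 56.78 servings → $17.03.
bell pepper only: max(511/199, 35/2) = 17.5 servings → $19.25.
avocado + banana with both targets exact would need a negative amount; discard.
avocado + bell pepper with both tight: 3.379 servings and 2.296 servings → $8.61.
banana + bell pepper with both tight: 10.26 servings and 2.104 servings → $5.39.
So the least-cost plan costs $5.39.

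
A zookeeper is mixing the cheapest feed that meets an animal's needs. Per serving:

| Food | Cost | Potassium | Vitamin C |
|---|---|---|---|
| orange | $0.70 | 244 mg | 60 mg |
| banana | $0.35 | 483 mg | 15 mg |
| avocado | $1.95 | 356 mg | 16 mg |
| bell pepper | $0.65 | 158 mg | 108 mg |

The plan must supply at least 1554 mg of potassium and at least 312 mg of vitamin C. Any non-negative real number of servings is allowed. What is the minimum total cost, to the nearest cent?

orange only: max(1554/244, 312/60) = 6.369 servings → $4.46.
banana only: max(1554/483, 312/15) = 20.8 servings → $7.28.
avocado only: max(1554/356, 312/16) = 19.5 servings → $38.02.
bell pepper only: max(1554/158, 312/108) = 9.835 servings → $6.39.
orange + banana with both tight: 5.031 servings and 0.6758 servings → $3.76.
orange + avocado with both tight: 4.939 servings and 0.9803 servings → $5.37.
orange + bell pepper: the both-tight solution has a negative serving — not a feasible corner.
banana + avocado: intersection lies outside the first quadrant.
banana + bell pepper with both tight: 2.381 servings and 2.558 servings → $2.50.
avocado + bell pepper with both tight: 3.3 servings and 2.4 servings → $8.00.
The minimum over all feasible corners is $2.50.

$2.50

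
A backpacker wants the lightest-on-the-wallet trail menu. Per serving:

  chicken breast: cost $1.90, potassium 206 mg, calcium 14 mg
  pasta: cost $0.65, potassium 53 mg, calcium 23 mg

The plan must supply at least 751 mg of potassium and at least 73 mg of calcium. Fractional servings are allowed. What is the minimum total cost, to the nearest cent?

Compare the cost at each extreme point of the feasible region.
chicken breast only: max(751/206, 73/14) = 5.214 servings → $9.91.
pasta only: max(751/53, 73/23) = 14.17 servings → $9.21.
chicken breast + pasta with both tight: 3.354 servings and 1.132 servings → $7.11.
So the least-cost plan costs $7.11.

$7.11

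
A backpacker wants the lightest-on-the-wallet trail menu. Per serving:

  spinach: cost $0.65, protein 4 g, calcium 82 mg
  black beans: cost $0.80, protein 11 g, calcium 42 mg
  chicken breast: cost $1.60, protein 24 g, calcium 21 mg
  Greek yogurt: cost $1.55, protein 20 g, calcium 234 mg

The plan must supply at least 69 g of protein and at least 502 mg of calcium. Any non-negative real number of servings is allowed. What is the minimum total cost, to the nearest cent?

$5.04

With two linear requirements the optimum uses one or two foods; enumerate the corners.
spinach only: max(69/4, 502/82) = 17.25 servings → $11.21.
black beans only: max(69/11, 502/42) = 11.95 servings → $9.56.
chicken breast only: max(69/24, 502/21) = 23.9 servings → $38.25.
Greek yogurt only: max(69/20, 502/234) = 3.45 servings → $5.35.
spinach + black beans with both tight: 3.575 servings and 4.973 servings → $6.30.
spinach + chicken breast with both tight: 5.626 servings and 1.937 servings → $6.76.
spinach + Greek yogurt: intersection lies outside the first quadrant.
black beans + chicken breast: the both-tight solution has a negative serving — not a feasible corner.
black beans + Greek yogurt with both tight: 3.521 servings and 1.513 servings → $5.16.
chicken breast + Greek yogurt with both tight: 1.175 servings and 2.04 servings → $5.04.
So the least-cost plan costs $5.04.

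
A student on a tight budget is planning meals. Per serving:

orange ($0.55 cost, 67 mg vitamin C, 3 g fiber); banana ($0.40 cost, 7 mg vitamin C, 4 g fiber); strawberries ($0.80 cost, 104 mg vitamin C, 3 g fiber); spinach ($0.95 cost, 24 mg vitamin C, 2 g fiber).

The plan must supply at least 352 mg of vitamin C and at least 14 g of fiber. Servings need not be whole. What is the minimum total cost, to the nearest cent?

$2.83

Minimising a linear cost over {vitamin C ≥ 352, fiber ≥ 14, servings ≥ 0} — the optimum is at a vertex, using one or two foods.
orange only: max(352/67, 14/3) = 5.254 servings → $2.89.
banana only: max(352/7, 14/4) = 50.29 servings → $20.11.
strawberries only: max(352/104, 14/3) = 4.667 servings → $3.73.
spinach only: max(352/24, 14/2) = 14.67 servings → $13.93.
orange + banana with both targets exact would need a negative amount; discard.
orange + strawberries with both tight: 3.604 servings and 1.063 servings → $2.83.
orange + spinach with both targets exact would need a negative amount; discard.
banana + strawberries with both tight: 1.013 servings and 3.316 servings → $3.06.
banana + spinach: the both-tight solution has a negative serving — not a feasible corner.
strawberries + spinach with both tight: 2.706 servings and 2.941 servings → $4.96.
The minimum over all feasible corners is $2.83.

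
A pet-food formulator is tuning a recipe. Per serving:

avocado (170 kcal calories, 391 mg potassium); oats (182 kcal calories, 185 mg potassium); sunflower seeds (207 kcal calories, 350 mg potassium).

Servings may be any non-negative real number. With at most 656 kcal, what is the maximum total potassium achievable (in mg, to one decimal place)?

1508.8 mg

Potassium per kcal: avocado 2.3, sunflower seeds 1.691, oats 1.016.
With no serving limits, spend the whole calories allowance on avocado: 656 kcal / 170 kcal × 391 mg = 1508.8 mg.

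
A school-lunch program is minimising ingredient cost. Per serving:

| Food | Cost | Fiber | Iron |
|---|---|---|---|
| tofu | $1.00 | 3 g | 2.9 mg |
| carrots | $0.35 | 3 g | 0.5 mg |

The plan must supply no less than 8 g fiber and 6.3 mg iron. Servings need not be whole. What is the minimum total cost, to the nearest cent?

$2.28

An LP optimum is at a vertex; with two nutrient constraints at most two foods are used. Check each candidate.
tofu only: max(8/3, 6.3/2.9) = 2.667 servings → $2.67.
carrots only: max(8/3, 6.3/0.5) = 12.6 servings → $4.41.
tofu + carrots with both tight: 2.069 servings and 0.5972 servings → $2.28.
So the least-cost plan costs $2.28.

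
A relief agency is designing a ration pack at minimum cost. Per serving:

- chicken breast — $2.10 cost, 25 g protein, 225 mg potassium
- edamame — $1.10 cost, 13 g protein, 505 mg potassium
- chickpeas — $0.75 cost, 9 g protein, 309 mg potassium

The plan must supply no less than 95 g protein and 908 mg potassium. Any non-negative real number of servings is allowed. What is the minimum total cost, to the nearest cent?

At the optimum either one food covers both requirements or two foods hit both targets exactly; no other combination can be cheaper.
chicken breast only: max(95/25, 908/225) = 4.036 servings → $8.47.
edamame only: max(95/13, 908/505) = 7.308 servings → $8.04.
chickpeas only: max(95/9, 908/309) = 10.56 servings → $7.92.
chicken breast + edamame with both tight: 3.729 servings and 0.1366 servings → $7.98.
chicken breast + chickpeas with both tight: 3.716 servings and 0.2325 servings → $7.98.
edamame + chickpeas: the both-tight solution has a negative serving — not a feasible corner.
The minimum over all feasible corners is $7.92.

$7.92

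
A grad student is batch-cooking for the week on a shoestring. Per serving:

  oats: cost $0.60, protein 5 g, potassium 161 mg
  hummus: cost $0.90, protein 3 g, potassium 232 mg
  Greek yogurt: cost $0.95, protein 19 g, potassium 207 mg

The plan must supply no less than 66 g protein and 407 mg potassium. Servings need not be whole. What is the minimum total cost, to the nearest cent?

$3.30

At the optimum either one food covers both requirements or two foods hit both targets exactly; no other combination can be cheaper.
oats only: max(66/5, 407/161) = 13.2 servings → $7.92.
hummus only: max(66/3, 407/232) = 22 servings → $19.80.
Greek yogurt only: max(66/19, 407/207) = 3.474 servings → $3.30.
oats + hummus: the both-tight solution has a negative serving — not a feasible corner.
oats + Greek yogurt: the both-tight solution has a negative serving — not a feasible corner.
hummus + Greek yogurt with both targets exact would need a negative amount; discard.
Cheapest feasible corner: $3.30.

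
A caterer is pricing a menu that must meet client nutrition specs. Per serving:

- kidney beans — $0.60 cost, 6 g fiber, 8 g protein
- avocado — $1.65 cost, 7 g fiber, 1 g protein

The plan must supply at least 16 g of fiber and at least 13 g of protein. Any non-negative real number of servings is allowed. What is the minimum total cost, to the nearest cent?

$1.60

This is a tiny linear program; its minimum lies at a vertex of the feasible set. List the vertices and price them.
kidney beans only: max(16/6, 13/8) = 2.667 servings → $1.60.
avocado only: max(16/7, 13/1) = 13 servings → $21.45.
kidney beans + avocado with both tight: 1.5 servings and 1 serving → $2.55.
So the least-cost plan costs $1.60.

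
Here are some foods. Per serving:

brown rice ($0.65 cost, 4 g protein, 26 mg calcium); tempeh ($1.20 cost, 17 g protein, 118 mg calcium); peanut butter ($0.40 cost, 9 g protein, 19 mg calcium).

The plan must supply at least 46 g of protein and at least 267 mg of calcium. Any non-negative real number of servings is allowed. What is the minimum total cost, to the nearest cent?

brown rice only: max(46/4, 267/26) = 11.5 servings → $7.47.
tempeh only: max(46/17, 267/118) = 2.706 servings → $3.25.
peanut butter only: max(46/9, 267/19) = 14.05 servings → $5.62.
brown rice + tempeh: the both-tight solution has a negative serving — not a feasible corner.
brown rice + peanut butter with both tight: 9.677 servings and 0.8101 servings → $6.61.
tempeh + peanut butter with both tight: 2.069 servings and 1.203 servings → $2.96.
The minimum over all feasible corners is $2.96.

$2.96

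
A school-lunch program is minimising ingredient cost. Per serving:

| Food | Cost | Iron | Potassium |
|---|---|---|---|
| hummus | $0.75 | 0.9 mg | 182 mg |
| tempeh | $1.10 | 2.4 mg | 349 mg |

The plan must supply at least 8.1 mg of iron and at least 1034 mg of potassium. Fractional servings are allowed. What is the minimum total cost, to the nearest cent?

For a min-cost LP with two ≥-constraints, a basic feasible solution has at most two positive variables.
hummus only: max(8.1/0.9, 1034/182) = 9 servings → $6.75.
tempeh only: max(8.1/2.4, 1034/349) = 3.375 servings → $3.71.
hummus + tempeh: intersection lies outside the first quadrant.
Cheapest feasible corner: $3.71.

$3.71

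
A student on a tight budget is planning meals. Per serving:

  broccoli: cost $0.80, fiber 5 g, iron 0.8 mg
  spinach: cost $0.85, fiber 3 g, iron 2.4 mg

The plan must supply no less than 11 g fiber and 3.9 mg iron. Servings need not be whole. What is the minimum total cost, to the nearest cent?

$2.17

A basic optimal solution has at most two foods positive. Try each food alone and each pair with both targets met exactly.
broccoli only: max(11/5, 3.9/0.8) = 4.875 servings → $3.90.
spinach only: max(11/3, 3.9/2.4) = 3.667 servings → $3.12.
broccoli + spinach with both tight: 1.531 servings and 1.115 servings → $2.17.
Cheapest feasible corner: $2.17.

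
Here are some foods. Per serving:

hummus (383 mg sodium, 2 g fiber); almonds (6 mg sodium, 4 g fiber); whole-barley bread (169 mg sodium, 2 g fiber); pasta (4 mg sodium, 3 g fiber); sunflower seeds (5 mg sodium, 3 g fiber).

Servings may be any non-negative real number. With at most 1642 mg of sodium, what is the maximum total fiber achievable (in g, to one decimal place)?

1231.5 g

Fiber per mg sodium: pasta 0.75, almonds 0.6667, sunflower seeds 0.6, whole-barley bread 0.01183, hummus 0.005222.
With no serving limits, spend the whole sodium allowance on pasta: 1642 mg / 4 mg × 3 g = 1231.5 g.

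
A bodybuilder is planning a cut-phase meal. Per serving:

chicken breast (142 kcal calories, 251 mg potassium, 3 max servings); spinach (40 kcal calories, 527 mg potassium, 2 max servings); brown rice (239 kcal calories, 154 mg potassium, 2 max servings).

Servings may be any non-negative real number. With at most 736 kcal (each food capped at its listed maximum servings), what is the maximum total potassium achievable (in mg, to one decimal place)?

1955.2 mg

Potassium per kcal: spinach 13.18, chicken breast 1.768, brown rice 0.6444.
Take 2 servings of spinach: uses 80 kcal, +1054.0 mg potassium (running total 1054.0 mg).
Take 3 servings of chicken breast: uses 426 kcal, +753.0 mg potassium (running total 1807.0 mg).
Take 0.9623 servings of brown rice: uses 230 kcal, +148.2 mg potassium (running total 1955.2 mg).
Filling greedily by potassium-per-kcal is optimal for one linear limit, giving 1955.2 mg.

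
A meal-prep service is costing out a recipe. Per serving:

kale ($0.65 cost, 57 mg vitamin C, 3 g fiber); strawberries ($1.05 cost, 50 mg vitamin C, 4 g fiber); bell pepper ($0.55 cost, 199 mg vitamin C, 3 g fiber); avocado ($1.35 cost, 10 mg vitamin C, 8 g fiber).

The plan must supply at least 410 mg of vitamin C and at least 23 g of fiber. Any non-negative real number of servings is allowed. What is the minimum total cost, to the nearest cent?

$3.97

kale only: max(410/57, 23/3) = 7.667 servings → $4.98.
strawberries only: max(410/50, 23/4) = 8.2 servings → $8.61.
bell pepper only: max(410/199, 23/3) = 7.667 servings → $4.22.
avocado only: max(410/10, 23/8) = 41 servings → $55.35.
kale + strawberries with both tight: 6.282 servings and 1.038 servings → $5.17.
kale + bell pepper: intersection lies outside the first quadrant.
kale + avocado with both tight: 7.16 servings and 0.1901 servings → $4.91.
strawberries + bell pepper with both tight: 5.181 servings and 0.7585 servings → $5.86.
strawberries + avocado: the both-tight solution has a negative serving — not a feasible corner.
bell pepper + avocado with both tight: 1.953 servings and 2.143 servings → $3.97.
The minimum over all feasible corners is $3.97.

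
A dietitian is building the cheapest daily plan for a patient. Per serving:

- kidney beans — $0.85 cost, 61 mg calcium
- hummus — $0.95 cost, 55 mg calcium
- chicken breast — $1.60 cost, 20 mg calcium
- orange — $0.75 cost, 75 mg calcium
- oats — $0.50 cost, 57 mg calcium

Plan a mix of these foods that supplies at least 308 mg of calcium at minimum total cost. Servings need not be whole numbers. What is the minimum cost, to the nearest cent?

$2.70

Cost per mg of calcium: oats $0.0088, orange $0.0100, kidney beans $0.0139, hummus $0.0173, chicken breast $0.0800.
With no serving limits, use only oats: 308 mg / 57 mg = 5.404 servings × $0.50 = $2.70.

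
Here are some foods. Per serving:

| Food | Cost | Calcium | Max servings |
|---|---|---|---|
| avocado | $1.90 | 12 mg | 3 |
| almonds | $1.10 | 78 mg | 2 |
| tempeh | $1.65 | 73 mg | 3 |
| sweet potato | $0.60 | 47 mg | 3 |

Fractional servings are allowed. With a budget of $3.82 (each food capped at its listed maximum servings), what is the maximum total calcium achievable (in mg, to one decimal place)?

284.2 mg

Calcium per dollar: sweet potato 78.33, almonds 70.91, tempeh 44.24, avocado 6.316.
Take 3 servings of sweet potato: spends $1.80, +141.0 mg calcium (running total 141.0 mg).
Take 1.836 servings of almonds: spends $2.02, +143.2 mg calcium (running total 284.2 mg).
Filling greedily by calcium-per-dollar is optimal for one linear limit, giving 284.2 mg.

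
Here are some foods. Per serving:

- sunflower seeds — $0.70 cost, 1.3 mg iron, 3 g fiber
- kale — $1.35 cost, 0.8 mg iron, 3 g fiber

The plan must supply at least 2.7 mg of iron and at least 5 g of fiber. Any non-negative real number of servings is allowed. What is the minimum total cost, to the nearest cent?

Minimising a linear cost over {iron ≥ 2.7, fiber ≥ 5, servings ≥ 0} — the optimum is at a vertex, using one or two foods.
sunflower seeds only: max(2.7/1.3, 5/3) = 2.077 servings → $1.45.
kale only: max(2.7/0.8, 5/3) = 3.375 servings → $4.56.
sunflower seeds + kale: the both-tight solution has a negative serving — not a feasible corner.
The minimum over all feasible corners is $1.45.

$1.45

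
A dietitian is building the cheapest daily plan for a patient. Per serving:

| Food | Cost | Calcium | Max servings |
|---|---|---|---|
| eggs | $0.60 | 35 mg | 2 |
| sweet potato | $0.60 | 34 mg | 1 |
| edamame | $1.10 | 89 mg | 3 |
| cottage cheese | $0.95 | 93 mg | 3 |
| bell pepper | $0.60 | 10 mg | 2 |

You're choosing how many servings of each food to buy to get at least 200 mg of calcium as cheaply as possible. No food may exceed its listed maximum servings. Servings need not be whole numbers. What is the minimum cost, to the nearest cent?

Cost per mg of calcium: cottage cheese $0.0102, edamame $0.0124, eggs $0.0171, sweet potato $0.0176, bell pepper $0.0600.
Take 2.151 servings of cottage cheese: +200.0 mg calcium for $2.04 (total $2.04, still need 0.0 mg).
Greedy by cheapest-per-mg is optimal for a single linear constraint, so the minimum cost is $2.04.

$2.04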